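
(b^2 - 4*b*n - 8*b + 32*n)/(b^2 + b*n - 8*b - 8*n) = (b - 4*n)/(b + n)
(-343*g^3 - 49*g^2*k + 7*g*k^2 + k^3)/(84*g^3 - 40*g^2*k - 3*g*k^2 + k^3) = (-49*g^2 - 14*g*k - k^2)/(12*g^2 - 4*g*k - k^2)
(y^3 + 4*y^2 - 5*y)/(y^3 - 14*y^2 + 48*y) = (y^2 + 4*y - 5)/(y^2 - 14*y + 48)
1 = 1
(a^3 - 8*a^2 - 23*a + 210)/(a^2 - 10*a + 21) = (a^2 - a - 30)/(a - 3)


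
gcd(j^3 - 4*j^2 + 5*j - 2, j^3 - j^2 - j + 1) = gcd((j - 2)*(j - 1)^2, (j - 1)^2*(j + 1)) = j^2 - 2*j + 1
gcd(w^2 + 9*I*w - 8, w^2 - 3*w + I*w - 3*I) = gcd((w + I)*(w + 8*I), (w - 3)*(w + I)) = w + I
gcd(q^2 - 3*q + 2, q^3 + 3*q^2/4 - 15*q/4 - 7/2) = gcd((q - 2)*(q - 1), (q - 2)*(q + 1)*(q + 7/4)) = q - 2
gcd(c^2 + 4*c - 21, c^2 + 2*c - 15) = c - 3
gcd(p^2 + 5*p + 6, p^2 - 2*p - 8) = p + 2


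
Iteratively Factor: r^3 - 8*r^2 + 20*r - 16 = (r - 2)*(r^2 - 6*r + 8) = (r - 2)^2*(r - 4)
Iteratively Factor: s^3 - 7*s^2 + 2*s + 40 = (s - 4)*(s^2 - 3*s - 10) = (s - 5)*(s - 4)*(s + 2)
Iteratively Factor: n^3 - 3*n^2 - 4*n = (n)*(n^2 - 3*n - 4) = n*(n - 4)*(n + 1)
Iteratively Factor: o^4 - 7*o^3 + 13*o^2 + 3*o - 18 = (o - 3)*(o^3 - 4*o^2 + o + 6) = (o - 3)^2*(o^2 - o - 2) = (o - 3)^2*(o - 2)*(o + 1)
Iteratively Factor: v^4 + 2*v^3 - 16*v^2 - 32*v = (v + 2)*(v^3 - 16*v) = (v - 4)*(v + 2)*(v^2 + 4*v) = (v - 4)*(v + 2)*(v + 4)*(v)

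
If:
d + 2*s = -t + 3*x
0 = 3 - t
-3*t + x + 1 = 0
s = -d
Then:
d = -21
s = 21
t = 3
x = 8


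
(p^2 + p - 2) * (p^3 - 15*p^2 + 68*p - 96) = p^5 - 14*p^4 + 51*p^3 + 2*p^2 - 232*p + 192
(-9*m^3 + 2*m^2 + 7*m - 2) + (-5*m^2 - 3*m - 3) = -9*m^3 - 3*m^2 + 4*m - 5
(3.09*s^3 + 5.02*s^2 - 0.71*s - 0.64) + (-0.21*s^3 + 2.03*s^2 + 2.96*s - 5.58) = 2.88*s^3 + 7.05*s^2 + 2.25*s - 6.22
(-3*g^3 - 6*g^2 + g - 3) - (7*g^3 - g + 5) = -10*g^3 - 6*g^2 + 2*g - 8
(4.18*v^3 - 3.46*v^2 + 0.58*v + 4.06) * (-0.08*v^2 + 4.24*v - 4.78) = -0.3344*v^5 + 18.0*v^4 - 34.6972*v^3 + 18.6732*v^2 + 14.442*v - 19.4068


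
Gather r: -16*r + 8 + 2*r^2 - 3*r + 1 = 2*r^2 - 19*r + 9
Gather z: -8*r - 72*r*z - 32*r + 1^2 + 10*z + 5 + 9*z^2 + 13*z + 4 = -40*r + 9*z^2 + z*(23 - 72*r) + 10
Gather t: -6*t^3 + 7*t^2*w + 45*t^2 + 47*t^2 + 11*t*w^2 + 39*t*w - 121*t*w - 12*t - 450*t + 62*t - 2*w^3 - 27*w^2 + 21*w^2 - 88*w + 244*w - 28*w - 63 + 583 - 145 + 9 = -6*t^3 + t^2*(7*w + 92) + t*(11*w^2 - 82*w - 400) - 2*w^3 - 6*w^2 + 128*w + 384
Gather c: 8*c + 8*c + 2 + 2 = 16*c + 4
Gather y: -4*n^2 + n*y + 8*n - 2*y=-4*n^2 + 8*n + y*(n - 2)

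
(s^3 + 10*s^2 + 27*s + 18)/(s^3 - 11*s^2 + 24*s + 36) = (s^2 + 9*s + 18)/(s^2 - 12*s + 36)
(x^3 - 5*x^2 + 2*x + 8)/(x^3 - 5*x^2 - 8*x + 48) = (x^2 - x - 2)/(x^2 - x - 12)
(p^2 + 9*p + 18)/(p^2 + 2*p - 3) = (p + 6)/(p - 1)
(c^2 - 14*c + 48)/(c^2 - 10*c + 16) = (c - 6)/(c - 2)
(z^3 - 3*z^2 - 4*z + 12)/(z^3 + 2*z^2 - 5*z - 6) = (z^2 - z - 6)/(z^2 + 4*z + 3)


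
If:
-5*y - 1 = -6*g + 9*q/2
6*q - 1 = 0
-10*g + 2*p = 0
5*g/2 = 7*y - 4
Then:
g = 129/118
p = 645/118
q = 1/6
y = 227/236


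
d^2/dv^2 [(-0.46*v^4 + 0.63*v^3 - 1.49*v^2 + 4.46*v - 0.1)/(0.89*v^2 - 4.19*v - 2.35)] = (-0.728731999999999*v^6 + 10.292316*v^5 - 42.682296*v^4 - 51.76145*v^3 - 12.4377*v^2 + 79.08105*v - 108.21735)/(0.704969*v^6 - 9.956697*v^5 + 41.290482*v^4 - 20.979749*v^3 - 109.02543*v^2 - 69.417825*v - 12.977875)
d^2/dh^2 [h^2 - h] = 2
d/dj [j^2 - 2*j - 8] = 2*j - 2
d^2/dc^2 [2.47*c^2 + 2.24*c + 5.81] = 4.94000000000000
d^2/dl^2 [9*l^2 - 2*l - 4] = 18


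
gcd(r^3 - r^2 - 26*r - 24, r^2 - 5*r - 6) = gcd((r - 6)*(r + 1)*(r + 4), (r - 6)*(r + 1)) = r^2 - 5*r - 6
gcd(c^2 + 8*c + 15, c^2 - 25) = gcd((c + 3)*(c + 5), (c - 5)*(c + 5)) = c + 5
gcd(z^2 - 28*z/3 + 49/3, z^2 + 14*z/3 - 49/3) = z - 7/3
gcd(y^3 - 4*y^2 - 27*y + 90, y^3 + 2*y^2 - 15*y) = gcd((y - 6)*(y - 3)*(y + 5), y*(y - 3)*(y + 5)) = y^2 + 2*y - 15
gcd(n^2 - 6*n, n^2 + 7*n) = n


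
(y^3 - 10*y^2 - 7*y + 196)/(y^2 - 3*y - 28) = y - 7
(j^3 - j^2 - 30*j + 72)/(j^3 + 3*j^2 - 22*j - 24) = (j - 3)/(j + 1)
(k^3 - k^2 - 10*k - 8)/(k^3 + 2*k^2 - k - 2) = (k - 4)/(k - 1)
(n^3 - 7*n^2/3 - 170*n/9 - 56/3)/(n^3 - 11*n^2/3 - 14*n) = (n + 4/3)/n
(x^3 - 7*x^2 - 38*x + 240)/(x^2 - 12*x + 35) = (x^2 - 2*x - 48)/(x - 7)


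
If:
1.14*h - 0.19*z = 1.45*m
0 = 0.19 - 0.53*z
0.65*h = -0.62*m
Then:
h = 0.03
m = -0.03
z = 0.36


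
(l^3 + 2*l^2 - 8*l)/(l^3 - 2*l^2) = (l + 4)/l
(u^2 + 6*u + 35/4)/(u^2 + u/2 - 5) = (u + 7/2)/(u - 2)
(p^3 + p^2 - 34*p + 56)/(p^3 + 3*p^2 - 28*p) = (p - 2)/p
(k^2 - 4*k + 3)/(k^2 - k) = (k - 3)/k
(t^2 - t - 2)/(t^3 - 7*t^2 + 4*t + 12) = 1/(t - 6)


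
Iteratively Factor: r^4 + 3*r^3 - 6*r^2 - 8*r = (r)*(r^3 + 3*r^2 - 6*r - 8) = r*(r + 4)*(r^2 - r - 2) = r*(r + 1)*(r + 4)*(r - 2)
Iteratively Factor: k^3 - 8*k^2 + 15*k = (k)*(k^2 - 8*k + 15) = k*(k - 3)*(k - 5)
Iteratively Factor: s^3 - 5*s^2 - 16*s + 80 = (s + 4)*(s^2 - 9*s + 20) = (s - 4)*(s + 4)*(s - 5)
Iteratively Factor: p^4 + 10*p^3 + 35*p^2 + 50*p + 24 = (p + 3)*(p^3 + 7*p^2 + 14*p + 8) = (p + 1)*(p + 3)*(p^2 + 6*p + 8) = (p + 1)*(p + 2)*(p + 3)*(p + 4)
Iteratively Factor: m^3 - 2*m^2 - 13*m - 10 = (m - 5)*(m^2 + 3*m + 2) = (m - 5)*(m + 2)*(m + 1)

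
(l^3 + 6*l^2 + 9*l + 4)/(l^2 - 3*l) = (l^3 + 6*l^2 + 9*l + 4)/(l*(l - 3))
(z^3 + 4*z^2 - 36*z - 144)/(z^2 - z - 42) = (z^2 - 2*z - 24)/(z - 7)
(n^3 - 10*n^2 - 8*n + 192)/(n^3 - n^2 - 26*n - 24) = (n - 8)/(n + 1)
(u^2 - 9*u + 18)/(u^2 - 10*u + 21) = (u - 6)/(u - 7)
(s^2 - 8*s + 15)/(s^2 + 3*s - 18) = (s - 5)/(s + 6)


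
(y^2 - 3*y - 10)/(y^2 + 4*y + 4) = (y - 5)/(y + 2)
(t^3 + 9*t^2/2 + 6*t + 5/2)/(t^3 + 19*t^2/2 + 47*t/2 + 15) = (t + 1)/(t + 6)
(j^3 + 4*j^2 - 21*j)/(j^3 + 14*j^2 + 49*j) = (j - 3)/(j + 7)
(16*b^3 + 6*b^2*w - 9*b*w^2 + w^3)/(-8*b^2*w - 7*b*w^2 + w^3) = (-2*b + w)/w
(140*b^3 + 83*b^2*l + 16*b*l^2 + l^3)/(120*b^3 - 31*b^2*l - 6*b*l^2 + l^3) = (28*b^2 + 11*b*l + l^2)/(24*b^2 - 11*b*l + l^2)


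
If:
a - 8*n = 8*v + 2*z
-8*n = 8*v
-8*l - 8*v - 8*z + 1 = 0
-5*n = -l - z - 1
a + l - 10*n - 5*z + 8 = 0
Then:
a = 179/64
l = -127/128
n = 9/32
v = -9/32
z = 179/128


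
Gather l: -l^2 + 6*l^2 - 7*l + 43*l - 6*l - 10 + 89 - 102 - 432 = 5*l^2 + 30*l - 455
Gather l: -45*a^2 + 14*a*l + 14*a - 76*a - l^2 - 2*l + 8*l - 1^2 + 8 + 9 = -45*a^2 - 62*a - l^2 + l*(14*a + 6) + 16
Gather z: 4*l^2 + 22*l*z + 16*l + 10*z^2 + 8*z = 4*l^2 + 16*l + 10*z^2 + z*(22*l + 8)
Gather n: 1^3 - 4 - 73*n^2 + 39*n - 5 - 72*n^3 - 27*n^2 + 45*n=-72*n^3 - 100*n^2 + 84*n - 8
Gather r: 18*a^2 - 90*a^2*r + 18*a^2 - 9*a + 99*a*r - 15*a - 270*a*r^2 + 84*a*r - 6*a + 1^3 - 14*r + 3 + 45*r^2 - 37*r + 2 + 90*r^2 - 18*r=36*a^2 - 30*a + r^2*(135 - 270*a) + r*(-90*a^2 + 183*a - 69) + 6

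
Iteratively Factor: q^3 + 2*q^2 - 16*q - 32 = (q + 2)*(q^2 - 16) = (q - 4)*(q + 2)*(q + 4)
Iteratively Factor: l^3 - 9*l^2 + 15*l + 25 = (l - 5)*(l^2 - 4*l - 5) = (l - 5)*(l + 1)*(l - 5)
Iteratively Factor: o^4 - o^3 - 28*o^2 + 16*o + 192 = (o - 4)*(o^3 + 3*o^2 - 16*o - 48) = (o - 4)*(o + 3)*(o^2 - 16) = (o - 4)^2*(o + 3)*(o + 4)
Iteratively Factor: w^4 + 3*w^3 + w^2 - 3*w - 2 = (w - 1)*(w^3 + 4*w^2 + 5*w + 2) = (w - 1)*(w + 1)*(w^2 + 3*w + 2) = (w - 1)*(w + 1)^2*(w + 2)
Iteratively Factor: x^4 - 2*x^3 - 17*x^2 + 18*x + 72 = (x + 3)*(x^3 - 5*x^2 - 2*x + 24) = (x + 2)*(x + 3)*(x^2 - 7*x + 12) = (x - 3)*(x + 2)*(x + 3)*(x - 4)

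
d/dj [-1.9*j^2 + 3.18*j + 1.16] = 3.18 - 3.8*j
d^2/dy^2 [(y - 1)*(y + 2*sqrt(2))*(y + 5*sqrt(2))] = 6*y - 2 + 14*sqrt(2)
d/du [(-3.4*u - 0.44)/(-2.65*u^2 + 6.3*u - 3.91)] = (-9.01*u^2 - 2.332*u + 16.066)/(7.0225*u^4 - 33.39*u^3 + 60.413*u^2 - 49.266*u + 15.2881)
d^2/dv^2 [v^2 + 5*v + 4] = 2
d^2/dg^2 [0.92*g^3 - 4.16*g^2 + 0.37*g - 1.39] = 5.52*g - 8.32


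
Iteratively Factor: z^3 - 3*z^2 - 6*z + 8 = (z - 1)*(z^2 - 2*z - 8) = (z - 4)*(z - 1)*(z + 2)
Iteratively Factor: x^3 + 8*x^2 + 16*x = (x + 4)*(x^2 + 4*x) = (x + 4)^2*(x)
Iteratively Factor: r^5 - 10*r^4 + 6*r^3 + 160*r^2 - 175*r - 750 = (r + 2)*(r^4 - 12*r^3 + 30*r^2 + 100*r - 375) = (r - 5)*(r + 2)*(r^3 - 7*r^2 - 5*r + 75) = (r - 5)^2*(r + 2)*(r^2 - 2*r - 15) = (r - 5)^3*(r + 2)*(r + 3)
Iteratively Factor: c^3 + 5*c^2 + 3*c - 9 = (c + 3)*(c^2 + 2*c - 3) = (c - 1)*(c + 3)*(c + 3)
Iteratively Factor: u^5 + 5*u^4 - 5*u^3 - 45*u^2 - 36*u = (u - 3)*(u^4 + 8*u^3 + 19*u^2 + 12*u) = (u - 3)*(u + 4)*(u^3 + 4*u^2 + 3*u) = u*(u - 3)*(u + 4)*(u^2 + 4*u + 3) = u*(u - 3)*(u + 3)*(u + 4)*(u + 1)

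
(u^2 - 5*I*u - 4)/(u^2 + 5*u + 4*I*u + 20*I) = (u^2 - 5*I*u - 4)/(u^2 + u*(5 + 4*I) + 20*I)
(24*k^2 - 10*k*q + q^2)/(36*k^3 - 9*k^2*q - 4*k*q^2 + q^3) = (-6*k + q)/(-9*k^2 + q^2)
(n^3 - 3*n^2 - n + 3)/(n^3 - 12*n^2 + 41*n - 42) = (n^2 - 1)/(n^2 - 9*n + 14)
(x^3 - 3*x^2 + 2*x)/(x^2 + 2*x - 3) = x*(x - 2)/(x + 3)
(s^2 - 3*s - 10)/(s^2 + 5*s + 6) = (s - 5)/(s + 3)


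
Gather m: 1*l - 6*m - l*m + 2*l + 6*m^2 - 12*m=3*l + 6*m^2 + m*(-l - 18)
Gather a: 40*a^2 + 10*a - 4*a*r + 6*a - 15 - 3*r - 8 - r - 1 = 40*a^2 + a*(16 - 4*r) - 4*r - 24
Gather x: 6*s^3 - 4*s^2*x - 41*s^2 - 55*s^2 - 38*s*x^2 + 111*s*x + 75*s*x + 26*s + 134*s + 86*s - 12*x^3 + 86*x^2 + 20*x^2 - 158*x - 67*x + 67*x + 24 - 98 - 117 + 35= 6*s^3 - 96*s^2 + 246*s - 12*x^3 + x^2*(106 - 38*s) + x*(-4*s^2 + 186*s - 158) - 156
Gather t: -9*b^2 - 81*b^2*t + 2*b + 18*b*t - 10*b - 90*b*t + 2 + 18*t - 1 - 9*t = -9*b^2 - 8*b + t*(-81*b^2 - 72*b + 9) + 1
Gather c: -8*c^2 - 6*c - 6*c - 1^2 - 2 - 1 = -8*c^2 - 12*c - 4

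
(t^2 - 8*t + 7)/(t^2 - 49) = (t - 1)/(t + 7)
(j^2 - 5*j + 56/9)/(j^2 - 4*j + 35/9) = (3*j - 8)/(3*j - 5)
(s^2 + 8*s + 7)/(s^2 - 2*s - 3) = (s + 7)/(s - 3)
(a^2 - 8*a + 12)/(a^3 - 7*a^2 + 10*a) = (a - 6)/(a*(a - 5))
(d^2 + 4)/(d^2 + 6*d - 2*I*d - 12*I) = (d + 2*I)/(d + 6)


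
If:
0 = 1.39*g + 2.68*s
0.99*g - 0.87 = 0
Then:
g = 0.88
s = -0.46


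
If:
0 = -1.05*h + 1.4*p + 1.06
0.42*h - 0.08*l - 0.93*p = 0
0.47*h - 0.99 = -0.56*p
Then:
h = 1.59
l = 3.29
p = 0.43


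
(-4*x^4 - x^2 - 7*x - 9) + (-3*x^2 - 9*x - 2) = -4*x^4 - 4*x^2 - 16*x - 11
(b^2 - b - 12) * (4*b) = 4*b^3 - 4*b^2 - 48*b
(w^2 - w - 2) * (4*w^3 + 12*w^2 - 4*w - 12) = 4*w^5 + 8*w^4 - 24*w^3 - 32*w^2 + 20*w + 24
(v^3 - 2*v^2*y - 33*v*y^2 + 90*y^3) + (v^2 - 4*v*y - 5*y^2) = v^3 - 2*v^2*y + v^2 - 33*v*y^2 - 4*v*y + 90*y^3 - 5*y^2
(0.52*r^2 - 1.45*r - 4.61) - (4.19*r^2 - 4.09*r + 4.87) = -3.67*r^2 + 2.64*r - 9.48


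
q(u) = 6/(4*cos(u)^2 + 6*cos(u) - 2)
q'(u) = 6*(8*sin(u)*cos(u) + 6*sin(u))/(4*cos(u)^2 + 6*cos(u) - 2)^2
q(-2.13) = -1.48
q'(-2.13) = -0.54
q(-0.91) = 1.88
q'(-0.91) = -5.08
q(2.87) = -1.47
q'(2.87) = -0.17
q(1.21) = 9.73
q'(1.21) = 130.29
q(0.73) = 1.28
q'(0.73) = 2.17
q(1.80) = -1.90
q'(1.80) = 2.45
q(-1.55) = -3.20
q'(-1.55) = -10.54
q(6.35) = 0.75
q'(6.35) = 0.09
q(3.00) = -1.49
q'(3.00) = -0.10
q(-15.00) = -1.41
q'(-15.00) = 0.02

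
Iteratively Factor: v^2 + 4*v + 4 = (v + 2)*(v + 2)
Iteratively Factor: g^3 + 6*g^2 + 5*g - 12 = (g + 3)*(g^2 + 3*g - 4) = (g + 3)*(g + 4)*(g - 1)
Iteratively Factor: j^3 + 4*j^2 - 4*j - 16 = (j + 4)*(j^2 - 4) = (j + 2)*(j + 4)*(j - 2)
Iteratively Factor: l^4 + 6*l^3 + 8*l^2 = (l + 2)*(l^3 + 4*l^2) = l*(l + 2)*(l^2 + 4*l) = l*(l + 2)*(l + 4)*(l)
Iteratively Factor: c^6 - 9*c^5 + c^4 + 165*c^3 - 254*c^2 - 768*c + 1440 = (c - 4)*(c^5 - 5*c^4 - 19*c^3 + 89*c^2 + 102*c - 360) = (c - 4)*(c + 3)*(c^4 - 8*c^3 + 5*c^2 + 74*c - 120) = (c - 5)*(c - 4)*(c + 3)*(c^3 - 3*c^2 - 10*c + 24) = (c - 5)*(c - 4)*(c + 3)^2*(c^2 - 6*c + 8) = (c - 5)*(c - 4)*(c - 2)*(c + 3)^2*(c - 4)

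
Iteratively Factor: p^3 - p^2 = (p)*(p^2 - p) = p*(p - 1)*(p)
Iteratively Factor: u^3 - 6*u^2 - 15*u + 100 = (u - 5)*(u^2 - u - 20) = (u - 5)*(u + 4)*(u - 5)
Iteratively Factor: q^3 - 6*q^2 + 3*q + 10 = (q - 2)*(q^2 - 4*q - 5) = (q - 5)*(q - 2)*(q + 1)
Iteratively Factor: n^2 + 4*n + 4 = (n + 2)*(n + 2)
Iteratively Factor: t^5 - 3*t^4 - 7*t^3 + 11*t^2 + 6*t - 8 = (t - 1)*(t^4 - 2*t^3 - 9*t^2 + 2*t + 8) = (t - 1)*(t + 2)*(t^3 - 4*t^2 - t + 4) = (t - 1)^2*(t + 2)*(t^2 - 3*t - 4) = (t - 4)*(t - 1)^2*(t + 2)*(t + 1)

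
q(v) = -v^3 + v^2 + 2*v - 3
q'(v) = -3*v^2 + 2*v + 2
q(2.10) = -3.65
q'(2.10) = -7.03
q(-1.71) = 1.50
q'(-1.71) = -10.19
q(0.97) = -1.03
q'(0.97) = 1.12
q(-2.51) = 14.09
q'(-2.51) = -21.92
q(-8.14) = 586.33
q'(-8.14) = -213.06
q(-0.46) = -3.61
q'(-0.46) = 0.45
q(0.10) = -2.79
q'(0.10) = 2.17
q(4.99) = -92.37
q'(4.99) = -62.72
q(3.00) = -15.00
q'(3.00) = -19.00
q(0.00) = -3.00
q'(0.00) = 2.00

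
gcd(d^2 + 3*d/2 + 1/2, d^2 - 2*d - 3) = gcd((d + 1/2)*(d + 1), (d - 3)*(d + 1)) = d + 1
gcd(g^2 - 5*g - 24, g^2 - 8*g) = g - 8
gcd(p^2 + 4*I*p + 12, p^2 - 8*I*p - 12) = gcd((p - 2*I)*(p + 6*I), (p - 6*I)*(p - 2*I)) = p - 2*I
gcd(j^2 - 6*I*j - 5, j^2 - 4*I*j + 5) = j - 5*I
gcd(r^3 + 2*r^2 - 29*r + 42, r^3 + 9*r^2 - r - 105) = r^2 + 4*r - 21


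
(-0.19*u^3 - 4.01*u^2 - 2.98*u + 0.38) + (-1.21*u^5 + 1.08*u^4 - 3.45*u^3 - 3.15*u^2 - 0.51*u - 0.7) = -1.21*u^5 + 1.08*u^4 - 3.64*u^3 - 7.16*u^2 - 3.49*u - 0.32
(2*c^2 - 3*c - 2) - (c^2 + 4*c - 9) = c^2 - 7*c + 7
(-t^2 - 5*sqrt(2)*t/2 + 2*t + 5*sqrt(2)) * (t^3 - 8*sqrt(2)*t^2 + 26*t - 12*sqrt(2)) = -t^5 + 2*t^4 + 11*sqrt(2)*t^4/2 - 11*sqrt(2)*t^3 + 14*t^3 - 53*sqrt(2)*t^2 - 28*t^2 + 60*t + 106*sqrt(2)*t - 120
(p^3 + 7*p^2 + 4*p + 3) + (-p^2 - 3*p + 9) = p^3 + 6*p^2 + p + 12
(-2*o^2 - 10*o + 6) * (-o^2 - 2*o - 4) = 2*o^4 + 14*o^3 + 22*o^2 + 28*o - 24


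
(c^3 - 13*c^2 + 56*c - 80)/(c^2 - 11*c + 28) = (c^2 - 9*c + 20)/(c - 7)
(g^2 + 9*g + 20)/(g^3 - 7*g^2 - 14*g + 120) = (g + 5)/(g^2 - 11*g + 30)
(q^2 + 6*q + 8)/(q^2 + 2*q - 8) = (q + 2)/(q - 2)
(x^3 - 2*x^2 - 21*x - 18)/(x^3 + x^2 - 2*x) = (x^3 - 2*x^2 - 21*x - 18)/(x*(x^2 + x - 2))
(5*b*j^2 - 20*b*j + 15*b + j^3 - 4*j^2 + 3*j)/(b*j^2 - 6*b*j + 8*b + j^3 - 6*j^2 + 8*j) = (5*b*j^2 - 20*b*j + 15*b + j^3 - 4*j^2 + 3*j)/(b*j^2 - 6*b*j + 8*b + j^3 - 6*j^2 + 8*j)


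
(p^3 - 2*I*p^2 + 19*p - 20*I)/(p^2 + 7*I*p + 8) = (p^2 - I*p + 20)/(p + 8*I)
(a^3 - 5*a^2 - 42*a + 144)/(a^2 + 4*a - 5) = (a^3 - 5*a^2 - 42*a + 144)/(a^2 + 4*a - 5)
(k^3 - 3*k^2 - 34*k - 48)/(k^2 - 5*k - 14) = (k^2 - 5*k - 24)/(k - 7)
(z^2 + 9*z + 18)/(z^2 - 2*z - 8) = (z^2 + 9*z + 18)/(z^2 - 2*z - 8)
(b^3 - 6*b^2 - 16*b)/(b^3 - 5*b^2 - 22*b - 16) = b/(b + 1)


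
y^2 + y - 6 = (y - 2)*(y + 3)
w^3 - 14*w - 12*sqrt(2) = (w - 3*sqrt(2))*(w + sqrt(2))*(w + 2*sqrt(2))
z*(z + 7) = z^2 + 7*z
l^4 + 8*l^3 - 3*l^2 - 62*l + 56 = (l - 2)*(l - 1)*(l + 4)*(l + 7)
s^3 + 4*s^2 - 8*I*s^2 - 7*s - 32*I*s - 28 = (s + 4)*(s - 7*I)*(s - I)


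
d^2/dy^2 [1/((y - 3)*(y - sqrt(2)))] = 2*((y - 3)^2 + (y - 3)*(y - sqrt(2)) + (y - sqrt(2))^2)/((y - 3)^3*(y - sqrt(2))^3)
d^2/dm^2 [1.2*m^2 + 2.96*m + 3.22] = 2.40000000000000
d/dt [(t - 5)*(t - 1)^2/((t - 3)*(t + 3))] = (t^4 - 38*t^2 + 136*t - 99)/(t^4 - 18*t^2 + 81)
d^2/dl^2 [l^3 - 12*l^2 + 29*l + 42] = 6*l - 24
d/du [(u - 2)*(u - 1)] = 2*u - 3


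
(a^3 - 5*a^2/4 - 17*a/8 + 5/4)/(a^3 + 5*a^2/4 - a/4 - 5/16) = 2*(a - 2)/(2*a + 1)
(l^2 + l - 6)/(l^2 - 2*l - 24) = (-l^2 - l + 6)/(-l^2 + 2*l + 24)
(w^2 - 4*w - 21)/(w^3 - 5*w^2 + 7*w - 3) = (w^2 - 4*w - 21)/(w^3 - 5*w^2 + 7*w - 3)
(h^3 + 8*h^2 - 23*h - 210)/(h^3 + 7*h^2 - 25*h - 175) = (h + 6)/(h + 5)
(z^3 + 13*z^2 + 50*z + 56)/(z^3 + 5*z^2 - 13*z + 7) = (z^2 + 6*z + 8)/(z^2 - 2*z + 1)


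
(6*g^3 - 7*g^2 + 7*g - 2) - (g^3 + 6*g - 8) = 5*g^3 - 7*g^2 + g + 6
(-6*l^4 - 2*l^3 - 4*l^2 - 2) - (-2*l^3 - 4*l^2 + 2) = -6*l^4 - 4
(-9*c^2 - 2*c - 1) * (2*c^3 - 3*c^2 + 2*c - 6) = -18*c^5 + 23*c^4 - 14*c^3 + 53*c^2 + 10*c + 6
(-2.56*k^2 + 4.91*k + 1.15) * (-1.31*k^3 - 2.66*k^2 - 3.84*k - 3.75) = 3.3536*k^5 + 0.3775*k^4 - 4.7367*k^3 - 12.3134*k^2 - 22.8285*k - 4.3125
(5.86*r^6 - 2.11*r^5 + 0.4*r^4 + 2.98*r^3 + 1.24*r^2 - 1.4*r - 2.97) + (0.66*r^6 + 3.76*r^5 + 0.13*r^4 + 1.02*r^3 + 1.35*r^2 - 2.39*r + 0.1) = 6.52*r^6 + 1.65*r^5 + 0.53*r^4 + 4.0*r^3 + 2.59*r^2 - 3.79*r - 2.87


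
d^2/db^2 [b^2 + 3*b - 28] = 2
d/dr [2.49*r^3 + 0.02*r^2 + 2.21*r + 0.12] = 7.47*r^2 + 0.04*r + 2.21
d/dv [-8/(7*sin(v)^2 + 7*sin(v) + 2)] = 56*(2*sin(v) + 1)*cos(v)/(7*sin(v)^2 + 7*sin(v) + 2)^2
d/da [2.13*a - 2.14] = 2.13000000000000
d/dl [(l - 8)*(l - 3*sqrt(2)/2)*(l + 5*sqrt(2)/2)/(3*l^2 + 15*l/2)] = 2*(2*l^4 + 10*l^3 - 25*l^2 + 21*sqrt(2)*l^2 - 240*l - 300)/(3*l^2*(4*l^2 + 20*l + 25))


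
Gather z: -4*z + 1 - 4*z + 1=2 - 8*z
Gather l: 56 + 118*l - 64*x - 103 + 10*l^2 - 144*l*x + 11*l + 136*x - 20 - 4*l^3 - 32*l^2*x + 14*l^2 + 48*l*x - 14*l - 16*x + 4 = -4*l^3 + l^2*(24 - 32*x) + l*(115 - 96*x) + 56*x - 63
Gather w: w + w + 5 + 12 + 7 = 2*w + 24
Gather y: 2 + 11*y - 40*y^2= -40*y^2 + 11*y + 2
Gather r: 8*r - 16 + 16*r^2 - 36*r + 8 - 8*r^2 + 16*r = 8*r^2 - 12*r - 8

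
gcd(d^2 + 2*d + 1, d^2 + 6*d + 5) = d + 1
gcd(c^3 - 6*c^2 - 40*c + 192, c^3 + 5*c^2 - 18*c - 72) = c^2 + 2*c - 24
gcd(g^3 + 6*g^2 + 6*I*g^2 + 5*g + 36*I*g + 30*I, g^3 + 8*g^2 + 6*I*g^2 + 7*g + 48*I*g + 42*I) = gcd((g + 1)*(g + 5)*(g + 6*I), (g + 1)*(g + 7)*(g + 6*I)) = g^2 + g*(1 + 6*I) + 6*I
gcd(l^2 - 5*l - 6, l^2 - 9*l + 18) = l - 6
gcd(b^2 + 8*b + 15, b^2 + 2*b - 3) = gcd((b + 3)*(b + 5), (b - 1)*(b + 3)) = b + 3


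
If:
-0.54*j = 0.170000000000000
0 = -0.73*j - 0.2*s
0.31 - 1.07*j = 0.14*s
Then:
No Solution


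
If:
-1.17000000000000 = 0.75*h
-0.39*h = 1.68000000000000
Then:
No Solution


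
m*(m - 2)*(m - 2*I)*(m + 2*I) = m^4 - 2*m^3 + 4*m^2 - 8*m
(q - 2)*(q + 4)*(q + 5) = q^3 + 7*q^2 + 2*q - 40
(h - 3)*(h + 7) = h^2 + 4*h - 21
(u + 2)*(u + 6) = u^2 + 8*u + 12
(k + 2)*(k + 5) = k^2 + 7*k + 10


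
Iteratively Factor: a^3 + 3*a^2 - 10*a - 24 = (a - 3)*(a^2 + 6*a + 8) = (a - 3)*(a + 2)*(a + 4)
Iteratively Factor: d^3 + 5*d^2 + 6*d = (d)*(d^2 + 5*d + 6) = d*(d + 2)*(d + 3)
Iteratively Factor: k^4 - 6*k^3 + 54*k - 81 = (k - 3)*(k^3 - 3*k^2 - 9*k + 27) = (k - 3)^2*(k^2 - 9) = (k - 3)^3*(k + 3)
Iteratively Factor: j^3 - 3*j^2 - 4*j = (j + 1)*(j^2 - 4*j) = j*(j + 1)*(j - 4)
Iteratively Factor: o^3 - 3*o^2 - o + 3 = (o - 3)*(o^2 - 1) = (o - 3)*(o - 1)*(o + 1)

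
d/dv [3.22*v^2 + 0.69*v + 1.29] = 6.44*v + 0.69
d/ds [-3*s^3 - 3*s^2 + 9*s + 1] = -9*s^2 - 6*s + 9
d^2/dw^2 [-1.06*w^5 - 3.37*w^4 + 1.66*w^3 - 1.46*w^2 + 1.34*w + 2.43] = -21.2*w^3 - 40.44*w^2 + 9.96*w - 2.92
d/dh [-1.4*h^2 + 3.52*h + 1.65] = 3.52 - 2.8*h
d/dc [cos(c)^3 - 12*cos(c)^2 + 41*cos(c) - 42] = (-3*cos(c)^2 + 24*cos(c) - 41)*sin(c)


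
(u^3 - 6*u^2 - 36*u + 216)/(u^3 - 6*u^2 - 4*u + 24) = (u^2 - 36)/(u^2 - 4)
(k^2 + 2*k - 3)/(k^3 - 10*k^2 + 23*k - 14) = (k + 3)/(k^2 - 9*k + 14)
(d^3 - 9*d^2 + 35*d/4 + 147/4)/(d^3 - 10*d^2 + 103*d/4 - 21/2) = (2*d^2 - 11*d - 21)/(2*d^2 - 13*d + 6)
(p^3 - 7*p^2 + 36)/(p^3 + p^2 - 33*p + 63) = (p^2 - 4*p - 12)/(p^2 + 4*p - 21)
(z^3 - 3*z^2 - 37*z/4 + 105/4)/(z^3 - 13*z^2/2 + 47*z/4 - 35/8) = 2*(z + 3)/(2*z - 1)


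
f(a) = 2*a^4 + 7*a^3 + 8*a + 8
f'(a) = 8*a^3 + 21*a^2 + 8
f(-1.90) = -29.15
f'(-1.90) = 28.94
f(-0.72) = 0.16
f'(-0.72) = 15.90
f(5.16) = 2428.84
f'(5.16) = 1666.24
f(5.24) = 2564.90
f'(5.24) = 1735.63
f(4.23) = 1211.96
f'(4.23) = 989.25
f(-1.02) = -5.42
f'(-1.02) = 21.36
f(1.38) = 44.69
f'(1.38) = 69.02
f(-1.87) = -28.28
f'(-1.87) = 29.12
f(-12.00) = 29288.00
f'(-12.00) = -10792.00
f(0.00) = 8.00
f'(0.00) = 8.00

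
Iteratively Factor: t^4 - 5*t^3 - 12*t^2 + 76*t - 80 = (t + 4)*(t^3 - 9*t^2 + 24*t - 20) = (t - 5)*(t + 4)*(t^2 - 4*t + 4) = (t - 5)*(t - 2)*(t + 4)*(t - 2)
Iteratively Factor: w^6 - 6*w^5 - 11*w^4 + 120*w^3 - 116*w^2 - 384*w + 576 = (w + 4)*(w^5 - 10*w^4 + 29*w^3 + 4*w^2 - 132*w + 144) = (w - 2)*(w + 4)*(w^4 - 8*w^3 + 13*w^2 + 30*w - 72) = (w - 2)*(w + 2)*(w + 4)*(w^3 - 10*w^2 + 33*w - 36) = (w - 4)*(w - 2)*(w + 2)*(w + 4)*(w^2 - 6*w + 9) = (w - 4)*(w - 3)*(w - 2)*(w + 2)*(w + 4)*(w - 3)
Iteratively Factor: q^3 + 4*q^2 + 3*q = (q + 3)*(q^2 + q) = q*(q + 3)*(q + 1)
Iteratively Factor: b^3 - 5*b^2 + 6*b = (b - 2)*(b^2 - 3*b) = b*(b - 2)*(b - 3)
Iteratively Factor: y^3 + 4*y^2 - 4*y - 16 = (y + 4)*(y^2 - 4) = (y - 2)*(y + 4)*(y + 2)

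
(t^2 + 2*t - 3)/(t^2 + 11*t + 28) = (t^2 + 2*t - 3)/(t^2 + 11*t + 28)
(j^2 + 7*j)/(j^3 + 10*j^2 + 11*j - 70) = j/(j^2 + 3*j - 10)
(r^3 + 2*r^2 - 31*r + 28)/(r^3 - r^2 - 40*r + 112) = (r - 1)/(r - 4)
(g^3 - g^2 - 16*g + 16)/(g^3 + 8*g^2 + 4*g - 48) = (g^2 - 5*g + 4)/(g^2 + 4*g - 12)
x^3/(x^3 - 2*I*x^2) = x/(x - 2*I)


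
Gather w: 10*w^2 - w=10*w^2 - w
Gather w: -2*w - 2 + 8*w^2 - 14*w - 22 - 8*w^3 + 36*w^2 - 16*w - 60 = -8*w^3 + 44*w^2 - 32*w - 84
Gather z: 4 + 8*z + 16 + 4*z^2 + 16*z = 4*z^2 + 24*z + 20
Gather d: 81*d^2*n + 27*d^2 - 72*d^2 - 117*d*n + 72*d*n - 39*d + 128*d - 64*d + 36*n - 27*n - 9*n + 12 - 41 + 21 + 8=d^2*(81*n - 45) + d*(25 - 45*n)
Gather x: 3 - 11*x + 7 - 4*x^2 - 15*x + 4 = -4*x^2 - 26*x + 14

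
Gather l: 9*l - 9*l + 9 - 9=0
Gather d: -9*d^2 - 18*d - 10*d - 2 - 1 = -9*d^2 - 28*d - 3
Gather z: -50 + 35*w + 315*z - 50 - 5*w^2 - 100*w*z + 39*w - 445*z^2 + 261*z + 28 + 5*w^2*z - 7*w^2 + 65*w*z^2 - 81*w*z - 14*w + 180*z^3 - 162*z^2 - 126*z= -12*w^2 + 60*w + 180*z^3 + z^2*(65*w - 607) + z*(5*w^2 - 181*w + 450) - 72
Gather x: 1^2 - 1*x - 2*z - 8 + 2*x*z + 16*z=x*(2*z - 1) + 14*z - 7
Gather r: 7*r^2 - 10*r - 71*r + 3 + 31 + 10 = 7*r^2 - 81*r + 44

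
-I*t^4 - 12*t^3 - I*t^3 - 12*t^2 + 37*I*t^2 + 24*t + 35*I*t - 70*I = (t + 2)*(t - 7*I)*(t - 5*I)*(-I*t + I)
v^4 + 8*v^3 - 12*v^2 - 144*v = v*(v - 4)*(v + 6)^2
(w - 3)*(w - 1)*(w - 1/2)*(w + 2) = w^4 - 5*w^3/2 - 4*w^2 + 17*w/2 - 3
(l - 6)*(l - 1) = l^2 - 7*l + 6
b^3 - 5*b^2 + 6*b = b*(b - 3)*(b - 2)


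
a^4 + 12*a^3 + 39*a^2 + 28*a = a*(a + 1)*(a + 4)*(a + 7)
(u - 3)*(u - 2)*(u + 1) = u^3 - 4*u^2 + u + 6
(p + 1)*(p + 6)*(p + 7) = p^3 + 14*p^2 + 55*p + 42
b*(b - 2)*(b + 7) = b^3 + 5*b^2 - 14*b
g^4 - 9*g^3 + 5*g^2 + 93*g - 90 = (g - 6)*(g - 5)*(g - 1)*(g + 3)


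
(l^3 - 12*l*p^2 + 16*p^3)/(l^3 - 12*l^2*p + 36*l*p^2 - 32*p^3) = (-l - 4*p)/(-l + 8*p)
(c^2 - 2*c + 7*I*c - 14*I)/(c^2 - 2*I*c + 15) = (c^2 + c*(-2 + 7*I) - 14*I)/(c^2 - 2*I*c + 15)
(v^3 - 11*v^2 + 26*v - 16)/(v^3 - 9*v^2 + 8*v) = (v - 2)/v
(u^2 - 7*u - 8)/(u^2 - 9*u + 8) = (u + 1)/(u - 1)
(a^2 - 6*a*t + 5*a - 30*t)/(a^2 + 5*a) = (a - 6*t)/a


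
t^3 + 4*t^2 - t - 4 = (t - 1)*(t + 1)*(t + 4)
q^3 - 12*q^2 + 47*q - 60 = (q - 5)*(q - 4)*(q - 3)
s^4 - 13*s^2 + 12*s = s*(s - 3)*(s - 1)*(s + 4)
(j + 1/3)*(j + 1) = j^2 + 4*j/3 + 1/3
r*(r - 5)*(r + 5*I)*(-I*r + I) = -I*r^4 + 5*r^3 + 6*I*r^3 - 30*r^2 - 5*I*r^2 + 25*r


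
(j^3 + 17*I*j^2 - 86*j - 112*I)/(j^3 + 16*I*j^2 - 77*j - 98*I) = (j + 8*I)/(j + 7*I)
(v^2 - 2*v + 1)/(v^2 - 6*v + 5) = (v - 1)/(v - 5)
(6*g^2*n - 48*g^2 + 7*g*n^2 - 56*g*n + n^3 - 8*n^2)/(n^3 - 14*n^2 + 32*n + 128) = (6*g^2 + 7*g*n + n^2)/(n^2 - 6*n - 16)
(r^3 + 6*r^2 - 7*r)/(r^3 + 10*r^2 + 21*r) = (r - 1)/(r + 3)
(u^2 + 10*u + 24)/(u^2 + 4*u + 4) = (u^2 + 10*u + 24)/(u^2 + 4*u + 4)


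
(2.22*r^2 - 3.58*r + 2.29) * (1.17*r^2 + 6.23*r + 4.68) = 2.5974*r^4 + 9.642*r^3 - 9.2345*r^2 - 2.4877*r + 10.7172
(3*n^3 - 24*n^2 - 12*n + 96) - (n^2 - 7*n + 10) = 3*n^3 - 25*n^2 - 5*n + 86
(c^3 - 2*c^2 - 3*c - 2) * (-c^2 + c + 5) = -c^5 + 3*c^4 + 6*c^3 - 11*c^2 - 17*c - 10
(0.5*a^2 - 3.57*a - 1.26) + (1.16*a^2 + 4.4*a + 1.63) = 1.66*a^2 + 0.830000000000001*a + 0.37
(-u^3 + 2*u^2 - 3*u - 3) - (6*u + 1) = -u^3 + 2*u^2 - 9*u - 4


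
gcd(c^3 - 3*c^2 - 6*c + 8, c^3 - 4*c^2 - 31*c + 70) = 1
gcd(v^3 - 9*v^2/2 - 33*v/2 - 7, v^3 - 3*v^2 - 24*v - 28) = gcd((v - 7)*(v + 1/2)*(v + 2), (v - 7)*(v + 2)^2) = v^2 - 5*v - 14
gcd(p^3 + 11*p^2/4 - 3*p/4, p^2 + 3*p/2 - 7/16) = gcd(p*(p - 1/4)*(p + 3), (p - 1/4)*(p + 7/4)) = p - 1/4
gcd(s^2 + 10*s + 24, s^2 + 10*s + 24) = s^2 + 10*s + 24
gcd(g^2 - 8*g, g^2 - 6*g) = g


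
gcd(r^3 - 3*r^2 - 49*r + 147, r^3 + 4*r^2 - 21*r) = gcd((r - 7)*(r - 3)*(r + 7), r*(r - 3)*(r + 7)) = r^2 + 4*r - 21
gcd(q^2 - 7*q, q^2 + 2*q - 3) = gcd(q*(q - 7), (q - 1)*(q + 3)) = 1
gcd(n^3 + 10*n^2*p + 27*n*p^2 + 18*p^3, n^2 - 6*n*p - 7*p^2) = n + p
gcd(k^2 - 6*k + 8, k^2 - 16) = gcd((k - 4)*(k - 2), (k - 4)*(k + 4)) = k - 4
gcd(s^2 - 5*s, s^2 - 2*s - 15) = s - 5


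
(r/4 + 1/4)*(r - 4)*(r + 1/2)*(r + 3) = r^4/4 + r^3/8 - 13*r^2/4 - 37*r/8 - 3/2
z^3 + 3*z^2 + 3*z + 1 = (z + 1)^3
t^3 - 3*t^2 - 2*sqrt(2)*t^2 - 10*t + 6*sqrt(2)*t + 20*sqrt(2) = (t - 5)*(t + 2)*(t - 2*sqrt(2))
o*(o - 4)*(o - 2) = o^3 - 6*o^2 + 8*o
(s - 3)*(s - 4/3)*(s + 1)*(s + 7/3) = s^4 - s^3 - 73*s^2/9 + 29*s/9 + 28/3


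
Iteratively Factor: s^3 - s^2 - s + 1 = (s + 1)*(s^2 - 2*s + 1) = (s - 1)*(s + 1)*(s - 1)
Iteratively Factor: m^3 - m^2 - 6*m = (m - 3)*(m^2 + 2*m) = (m - 3)*(m + 2)*(m)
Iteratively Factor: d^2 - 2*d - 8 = (d + 2)*(d - 4)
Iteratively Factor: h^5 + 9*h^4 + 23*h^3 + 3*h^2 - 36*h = (h - 1)*(h^4 + 10*h^3 + 33*h^2 + 36*h) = (h - 1)*(h + 4)*(h^3 + 6*h^2 + 9*h) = (h - 1)*(h + 3)*(h + 4)*(h^2 + 3*h) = (h - 1)*(h + 3)^2*(h + 4)*(h)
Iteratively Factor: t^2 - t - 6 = (t - 3)*(t + 2)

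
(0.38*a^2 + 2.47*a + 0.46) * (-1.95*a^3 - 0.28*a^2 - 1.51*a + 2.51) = -0.741*a^5 - 4.9229*a^4 - 2.1624*a^3 - 2.9047*a^2 + 5.5051*a + 1.1546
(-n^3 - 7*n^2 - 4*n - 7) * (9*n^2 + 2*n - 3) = -9*n^5 - 65*n^4 - 47*n^3 - 50*n^2 - 2*n + 21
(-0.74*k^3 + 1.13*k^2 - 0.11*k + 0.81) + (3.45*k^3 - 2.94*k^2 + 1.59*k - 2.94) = 2.71*k^3 - 1.81*k^2 + 1.48*k - 2.13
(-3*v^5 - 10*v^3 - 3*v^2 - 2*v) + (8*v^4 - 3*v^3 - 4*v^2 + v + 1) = -3*v^5 + 8*v^4 - 13*v^3 - 7*v^2 - v + 1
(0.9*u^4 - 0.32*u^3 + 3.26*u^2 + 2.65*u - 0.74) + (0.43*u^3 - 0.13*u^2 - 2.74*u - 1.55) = 0.9*u^4 + 0.11*u^3 + 3.13*u^2 - 0.0900000000000003*u - 2.29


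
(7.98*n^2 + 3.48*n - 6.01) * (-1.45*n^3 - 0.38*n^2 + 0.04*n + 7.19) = -11.571*n^5 - 8.0784*n^4 + 7.7113*n^3 + 59.7992*n^2 + 24.7808*n - 43.2119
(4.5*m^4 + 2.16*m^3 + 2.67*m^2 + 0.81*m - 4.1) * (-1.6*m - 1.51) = -7.2*m^5 - 10.251*m^4 - 7.5336*m^3 - 5.3277*m^2 + 5.3369*m + 6.191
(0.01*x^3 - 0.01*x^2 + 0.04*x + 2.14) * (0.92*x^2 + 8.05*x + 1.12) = 0.0092*x^5 + 0.0713*x^4 - 0.0325*x^3 + 2.2796*x^2 + 17.2718*x + 2.3968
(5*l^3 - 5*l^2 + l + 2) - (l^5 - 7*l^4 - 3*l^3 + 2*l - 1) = -l^5 + 7*l^4 + 8*l^3 - 5*l^2 - l + 3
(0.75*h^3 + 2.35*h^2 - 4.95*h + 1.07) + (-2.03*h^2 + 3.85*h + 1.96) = 0.75*h^3 + 0.32*h^2 - 1.1*h + 3.03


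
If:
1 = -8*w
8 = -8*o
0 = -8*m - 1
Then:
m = -1/8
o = -1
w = -1/8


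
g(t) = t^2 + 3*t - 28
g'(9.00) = 21.00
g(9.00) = 80.00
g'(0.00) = 3.00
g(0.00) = -28.00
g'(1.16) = 5.32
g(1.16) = -23.17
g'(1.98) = 6.96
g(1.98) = -18.14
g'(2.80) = 8.60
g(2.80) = -11.76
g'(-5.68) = -8.36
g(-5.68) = -12.78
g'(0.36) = 3.72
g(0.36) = -26.79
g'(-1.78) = -0.56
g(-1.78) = -30.17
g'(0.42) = 3.84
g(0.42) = -26.56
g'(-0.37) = 2.26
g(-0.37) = -28.97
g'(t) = 2*t + 3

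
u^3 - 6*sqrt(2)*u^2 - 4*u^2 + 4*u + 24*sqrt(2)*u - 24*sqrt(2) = (u - 2)^2*(u - 6*sqrt(2))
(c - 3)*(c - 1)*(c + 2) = c^3 - 2*c^2 - 5*c + 6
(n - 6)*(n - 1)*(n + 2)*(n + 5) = n^4 - 33*n^2 - 28*n + 60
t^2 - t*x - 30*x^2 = (t - 6*x)*(t + 5*x)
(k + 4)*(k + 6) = k^2 + 10*k + 24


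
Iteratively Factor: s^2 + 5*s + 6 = (s + 3)*(s + 2)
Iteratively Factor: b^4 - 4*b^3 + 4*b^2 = (b)*(b^3 - 4*b^2 + 4*b) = b^2*(b^2 - 4*b + 4) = b^2*(b - 2)*(b - 2)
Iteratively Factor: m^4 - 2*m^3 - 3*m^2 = (m)*(m^3 - 2*m^2 - 3*m) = m*(m + 1)*(m^2 - 3*m) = m^2*(m + 1)*(m - 3)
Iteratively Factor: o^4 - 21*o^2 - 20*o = (o)*(o^3 - 21*o - 20) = o*(o + 1)*(o^2 - o - 20) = o*(o - 5)*(o + 1)*(o + 4)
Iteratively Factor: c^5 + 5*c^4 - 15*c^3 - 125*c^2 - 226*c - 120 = (c + 4)*(c^4 + c^3 - 19*c^2 - 49*c - 30) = (c + 3)*(c + 4)*(c^3 - 2*c^2 - 13*c - 10) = (c + 1)*(c + 3)*(c + 4)*(c^2 - 3*c - 10) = (c + 1)*(c + 2)*(c + 3)*(c + 4)*(c - 5)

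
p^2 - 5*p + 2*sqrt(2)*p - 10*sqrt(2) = (p - 5)*(p + 2*sqrt(2))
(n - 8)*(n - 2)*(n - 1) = n^3 - 11*n^2 + 26*n - 16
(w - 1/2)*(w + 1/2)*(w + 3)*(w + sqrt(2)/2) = w^4 + sqrt(2)*w^3/2 + 3*w^3 - w^2/4 + 3*sqrt(2)*w^2/2 - 3*w/4 - sqrt(2)*w/8 - 3*sqrt(2)/8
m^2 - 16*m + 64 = (m - 8)^2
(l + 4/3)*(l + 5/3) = l^2 + 3*l + 20/9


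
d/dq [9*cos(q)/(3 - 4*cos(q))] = -27*sin(q)/(4*cos(q) - 3)^2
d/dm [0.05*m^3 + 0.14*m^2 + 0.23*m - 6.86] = 0.15*m^2 + 0.28*m + 0.23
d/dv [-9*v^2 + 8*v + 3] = 8 - 18*v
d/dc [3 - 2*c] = -2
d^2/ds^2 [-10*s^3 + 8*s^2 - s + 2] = 16 - 60*s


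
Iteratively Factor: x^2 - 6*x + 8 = (x - 4)*(x - 2)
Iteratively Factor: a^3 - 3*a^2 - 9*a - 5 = (a - 5)*(a^2 + 2*a + 1) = (a - 5)*(a + 1)*(a + 1)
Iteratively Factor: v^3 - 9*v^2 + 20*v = (v)*(v^2 - 9*v + 20) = v*(v - 4)*(v - 5)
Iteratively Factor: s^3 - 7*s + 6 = (s - 1)*(s^2 + s - 6) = (s - 1)*(s + 3)*(s - 2)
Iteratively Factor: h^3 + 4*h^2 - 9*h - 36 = (h - 3)*(h^2 + 7*h + 12) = (h - 3)*(h + 3)*(h + 4)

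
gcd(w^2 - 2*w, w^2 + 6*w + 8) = 1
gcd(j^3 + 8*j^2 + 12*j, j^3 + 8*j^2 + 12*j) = j^3 + 8*j^2 + 12*j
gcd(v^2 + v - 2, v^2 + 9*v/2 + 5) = v + 2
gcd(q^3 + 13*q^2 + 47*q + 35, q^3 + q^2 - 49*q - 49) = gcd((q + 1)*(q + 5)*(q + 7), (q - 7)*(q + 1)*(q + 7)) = q^2 + 8*q + 7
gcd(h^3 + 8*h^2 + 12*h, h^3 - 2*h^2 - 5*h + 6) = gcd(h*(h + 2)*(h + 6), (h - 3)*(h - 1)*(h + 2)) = h + 2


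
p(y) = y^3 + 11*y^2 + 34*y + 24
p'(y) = 3*y^2 + 22*y + 34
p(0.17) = 30.10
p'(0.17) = 37.83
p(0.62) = 49.55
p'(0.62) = 48.79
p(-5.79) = 1.80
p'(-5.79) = 7.19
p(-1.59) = -6.27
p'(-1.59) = 6.60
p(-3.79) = -1.29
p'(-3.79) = -6.29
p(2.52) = 195.54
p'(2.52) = 108.49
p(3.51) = 322.10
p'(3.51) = 148.18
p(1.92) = 136.91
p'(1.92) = 87.30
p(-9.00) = -120.00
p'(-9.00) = 79.00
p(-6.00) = 0.00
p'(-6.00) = 10.00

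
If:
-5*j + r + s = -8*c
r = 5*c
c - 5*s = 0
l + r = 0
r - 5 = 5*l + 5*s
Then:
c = 5/29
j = 66/145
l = -25/29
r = 25/29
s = 1/29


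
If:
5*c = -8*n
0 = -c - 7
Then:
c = -7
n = 35/8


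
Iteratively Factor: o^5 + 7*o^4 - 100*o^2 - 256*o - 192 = (o - 4)*(o^4 + 11*o^3 + 44*o^2 + 76*o + 48) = (o - 4)*(o + 4)*(o^3 + 7*o^2 + 16*o + 12) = (o - 4)*(o + 3)*(o + 4)*(o^2 + 4*o + 4) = (o - 4)*(o + 2)*(o + 3)*(o + 4)*(o + 2)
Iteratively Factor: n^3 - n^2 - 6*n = (n + 2)*(n^2 - 3*n) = n*(n + 2)*(n - 3)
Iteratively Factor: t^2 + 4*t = (t + 4)*(t)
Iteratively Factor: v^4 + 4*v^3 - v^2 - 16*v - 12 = (v + 1)*(v^3 + 3*v^2 - 4*v - 12) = (v - 2)*(v + 1)*(v^2 + 5*v + 6) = (v - 2)*(v + 1)*(v + 3)*(v + 2)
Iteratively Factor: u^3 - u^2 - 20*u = (u)*(u^2 - u - 20) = u*(u + 4)*(u - 5)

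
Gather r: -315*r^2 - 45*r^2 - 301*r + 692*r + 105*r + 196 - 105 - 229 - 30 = -360*r^2 + 496*r - 168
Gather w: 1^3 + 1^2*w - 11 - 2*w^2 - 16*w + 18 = -2*w^2 - 15*w + 8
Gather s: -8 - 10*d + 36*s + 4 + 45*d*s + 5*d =-5*d + s*(45*d + 36) - 4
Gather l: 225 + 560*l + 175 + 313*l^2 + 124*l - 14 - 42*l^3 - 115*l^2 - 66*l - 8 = -42*l^3 + 198*l^2 + 618*l + 378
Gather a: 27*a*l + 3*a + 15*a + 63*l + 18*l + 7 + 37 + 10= a*(27*l + 18) + 81*l + 54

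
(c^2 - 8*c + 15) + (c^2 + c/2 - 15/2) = 2*c^2 - 15*c/2 + 15/2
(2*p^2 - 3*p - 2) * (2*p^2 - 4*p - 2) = 4*p^4 - 14*p^3 + 4*p^2 + 14*p + 4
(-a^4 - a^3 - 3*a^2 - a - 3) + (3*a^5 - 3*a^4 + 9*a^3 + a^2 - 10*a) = 3*a^5 - 4*a^4 + 8*a^3 - 2*a^2 - 11*a - 3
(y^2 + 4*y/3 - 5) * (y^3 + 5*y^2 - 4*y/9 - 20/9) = y^5 + 19*y^4/3 + 11*y^3/9 - 751*y^2/27 - 20*y/27 + 100/9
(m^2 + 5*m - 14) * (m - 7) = m^3 - 2*m^2 - 49*m + 98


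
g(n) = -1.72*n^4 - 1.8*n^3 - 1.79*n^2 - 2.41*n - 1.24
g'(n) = -6.88*n^3 - 5.4*n^2 - 3.58*n - 2.41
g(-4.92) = -826.17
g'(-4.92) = 703.87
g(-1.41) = -3.15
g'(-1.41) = 11.19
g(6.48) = -3614.49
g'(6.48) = -2124.39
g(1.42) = -20.42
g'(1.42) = -38.08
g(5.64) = -2135.09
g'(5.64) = -1428.69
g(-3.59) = -218.07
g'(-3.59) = 259.17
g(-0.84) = -0.27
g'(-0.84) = 0.86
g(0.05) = -1.37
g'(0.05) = -2.60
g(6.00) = -2698.06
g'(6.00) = -1704.37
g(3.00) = -212.50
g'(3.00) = -247.51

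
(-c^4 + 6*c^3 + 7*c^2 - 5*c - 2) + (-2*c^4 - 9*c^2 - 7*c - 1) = -3*c^4 + 6*c^3 - 2*c^2 - 12*c - 3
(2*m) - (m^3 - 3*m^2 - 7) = -m^3 + 3*m^2 + 2*m + 7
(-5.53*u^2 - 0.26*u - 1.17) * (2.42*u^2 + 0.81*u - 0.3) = -13.3826*u^4 - 5.1085*u^3 - 1.383*u^2 - 0.8697*u + 0.351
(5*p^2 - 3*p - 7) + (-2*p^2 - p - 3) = 3*p^2 - 4*p - 10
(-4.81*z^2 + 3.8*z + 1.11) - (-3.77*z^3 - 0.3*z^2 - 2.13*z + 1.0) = 3.77*z^3 - 4.51*z^2 + 5.93*z + 0.11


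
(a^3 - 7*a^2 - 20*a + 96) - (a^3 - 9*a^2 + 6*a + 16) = 2*a^2 - 26*a + 80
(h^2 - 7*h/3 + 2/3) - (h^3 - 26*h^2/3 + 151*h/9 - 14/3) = -h^3 + 29*h^2/3 - 172*h/9 + 16/3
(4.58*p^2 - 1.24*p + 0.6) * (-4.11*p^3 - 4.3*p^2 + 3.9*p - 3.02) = -18.8238*p^5 - 14.5976*p^4 + 20.728*p^3 - 21.2476*p^2 + 6.0848*p - 1.812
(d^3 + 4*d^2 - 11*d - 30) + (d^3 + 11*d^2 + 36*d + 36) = 2*d^3 + 15*d^2 + 25*d + 6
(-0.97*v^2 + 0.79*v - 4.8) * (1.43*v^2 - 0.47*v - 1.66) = -1.3871*v^4 + 1.5856*v^3 - 5.6251*v^2 + 0.9446*v + 7.968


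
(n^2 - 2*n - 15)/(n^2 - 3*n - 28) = (-n^2 + 2*n + 15)/(-n^2 + 3*n + 28)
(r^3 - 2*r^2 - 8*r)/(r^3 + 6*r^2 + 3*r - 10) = r*(r - 4)/(r^2 + 4*r - 5)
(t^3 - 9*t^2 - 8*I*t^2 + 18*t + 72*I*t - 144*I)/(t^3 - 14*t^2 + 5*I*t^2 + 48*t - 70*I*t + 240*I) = (t^2 - t*(3 + 8*I) + 24*I)/(t^2 + t*(-8 + 5*I) - 40*I)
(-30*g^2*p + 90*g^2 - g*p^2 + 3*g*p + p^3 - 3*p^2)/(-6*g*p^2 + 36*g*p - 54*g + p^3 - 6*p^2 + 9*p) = (5*g + p)/(p - 3)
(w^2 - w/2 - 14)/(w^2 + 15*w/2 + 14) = (w - 4)/(w + 4)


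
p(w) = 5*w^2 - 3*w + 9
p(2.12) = 25.11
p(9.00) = 387.00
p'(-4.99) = -52.90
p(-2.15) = 38.56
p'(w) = 10*w - 3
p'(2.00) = 17.00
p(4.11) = 81.13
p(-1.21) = 19.95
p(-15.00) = 1179.00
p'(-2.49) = -27.90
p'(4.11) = 38.10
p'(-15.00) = -153.00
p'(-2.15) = -24.50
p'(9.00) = 87.00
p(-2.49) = 47.47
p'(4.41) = 41.10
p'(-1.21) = -15.10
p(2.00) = 23.00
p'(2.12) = 18.20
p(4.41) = 93.01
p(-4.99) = 148.47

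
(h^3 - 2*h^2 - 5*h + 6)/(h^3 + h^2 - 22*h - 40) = (h^2 - 4*h + 3)/(h^2 - h - 20)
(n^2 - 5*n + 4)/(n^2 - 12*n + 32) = (n - 1)/(n - 8)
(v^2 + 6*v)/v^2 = (v + 6)/v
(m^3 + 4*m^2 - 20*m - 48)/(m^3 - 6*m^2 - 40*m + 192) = (m + 2)/(m - 8)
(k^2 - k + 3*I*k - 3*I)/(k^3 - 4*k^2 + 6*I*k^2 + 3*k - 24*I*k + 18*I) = (k + 3*I)/(k^2 + k*(-3 + 6*I) - 18*I)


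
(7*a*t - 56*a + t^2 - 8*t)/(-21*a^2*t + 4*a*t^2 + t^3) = (t - 8)/(t*(-3*a + t))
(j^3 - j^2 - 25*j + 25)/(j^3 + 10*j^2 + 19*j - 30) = (j - 5)/(j + 6)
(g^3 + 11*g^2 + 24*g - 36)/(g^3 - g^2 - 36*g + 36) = (g + 6)/(g - 6)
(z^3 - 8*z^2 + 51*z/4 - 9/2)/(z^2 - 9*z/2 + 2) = (z^2 - 15*z/2 + 9)/(z - 4)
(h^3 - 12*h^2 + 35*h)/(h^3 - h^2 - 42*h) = (h - 5)/(h + 6)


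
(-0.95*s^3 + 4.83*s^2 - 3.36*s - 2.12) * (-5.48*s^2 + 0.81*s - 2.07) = 5.206*s^5 - 27.2379*s^4 + 24.2916*s^3 - 1.1021*s^2 + 5.238*s + 4.3884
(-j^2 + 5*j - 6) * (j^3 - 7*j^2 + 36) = -j^5 + 12*j^4 - 41*j^3 + 6*j^2 + 180*j - 216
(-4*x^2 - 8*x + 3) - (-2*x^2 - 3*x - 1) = -2*x^2 - 5*x + 4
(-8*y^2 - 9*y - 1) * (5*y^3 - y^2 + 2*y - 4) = -40*y^5 - 37*y^4 - 12*y^3 + 15*y^2 + 34*y + 4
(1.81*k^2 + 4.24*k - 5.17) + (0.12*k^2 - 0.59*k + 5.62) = 1.93*k^2 + 3.65*k + 0.45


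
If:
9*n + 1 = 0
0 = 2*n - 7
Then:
No Solution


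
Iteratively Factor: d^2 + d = (d + 1)*(d)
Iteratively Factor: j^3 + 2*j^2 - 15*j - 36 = (j + 3)*(j^2 - j - 12) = (j - 4)*(j + 3)*(j + 3)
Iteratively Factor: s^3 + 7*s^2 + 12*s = (s + 3)*(s^2 + 4*s) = s*(s + 3)*(s + 4)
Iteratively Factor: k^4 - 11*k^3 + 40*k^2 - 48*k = (k - 4)*(k^3 - 7*k^2 + 12*k) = k*(k - 4)*(k^2 - 7*k + 12) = k*(k - 4)^2*(k - 3)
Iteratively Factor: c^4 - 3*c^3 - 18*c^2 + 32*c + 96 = (c + 2)*(c^3 - 5*c^2 - 8*c + 48) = (c - 4)*(c + 2)*(c^2 - c - 12) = (c - 4)*(c + 2)*(c + 3)*(c - 4)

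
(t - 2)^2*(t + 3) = t^3 - t^2 - 8*t + 12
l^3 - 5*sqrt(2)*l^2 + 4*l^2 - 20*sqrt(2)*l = l*(l + 4)*(l - 5*sqrt(2))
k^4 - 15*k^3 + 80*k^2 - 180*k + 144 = (k - 6)*(k - 4)*(k - 3)*(k - 2)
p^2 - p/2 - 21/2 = (p - 7/2)*(p + 3)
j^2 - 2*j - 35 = (j - 7)*(j + 5)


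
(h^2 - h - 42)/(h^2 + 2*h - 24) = (h - 7)/(h - 4)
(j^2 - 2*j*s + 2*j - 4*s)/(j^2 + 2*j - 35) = (j^2 - 2*j*s + 2*j - 4*s)/(j^2 + 2*j - 35)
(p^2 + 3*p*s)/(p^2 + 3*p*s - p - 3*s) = p/(p - 1)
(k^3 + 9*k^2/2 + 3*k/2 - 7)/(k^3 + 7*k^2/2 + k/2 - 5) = (2*k + 7)/(2*k + 5)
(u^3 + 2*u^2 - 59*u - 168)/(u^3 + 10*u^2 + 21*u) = (u - 8)/u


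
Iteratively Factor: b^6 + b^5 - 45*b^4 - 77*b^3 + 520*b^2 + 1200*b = (b - 5)*(b^5 + 6*b^4 - 15*b^3 - 152*b^2 - 240*b) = b*(b - 5)*(b^4 + 6*b^3 - 15*b^2 - 152*b - 240) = b*(b - 5)*(b + 4)*(b^3 + 2*b^2 - 23*b - 60) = b*(b - 5)*(b + 4)^2*(b^2 - 2*b - 15) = b*(b - 5)*(b + 3)*(b + 4)^2*(b - 5)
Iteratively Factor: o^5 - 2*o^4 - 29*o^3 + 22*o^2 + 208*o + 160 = (o - 4)*(o^4 + 2*o^3 - 21*o^2 - 62*o - 40) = (o - 4)*(o + 1)*(o^3 + o^2 - 22*o - 40) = (o - 4)*(o + 1)*(o + 2)*(o^2 - o - 20) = (o - 5)*(o - 4)*(o + 1)*(o + 2)*(o + 4)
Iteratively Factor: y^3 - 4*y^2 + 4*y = (y - 2)*(y^2 - 2*y) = (y - 2)^2*(y)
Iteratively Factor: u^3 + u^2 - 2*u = (u + 2)*(u^2 - u) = u*(u + 2)*(u - 1)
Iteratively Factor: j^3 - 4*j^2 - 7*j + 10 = (j + 2)*(j^2 - 6*j + 5) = (j - 5)*(j + 2)*(j - 1)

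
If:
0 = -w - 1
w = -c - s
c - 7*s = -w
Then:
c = 1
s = 0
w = -1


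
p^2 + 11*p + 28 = (p + 4)*(p + 7)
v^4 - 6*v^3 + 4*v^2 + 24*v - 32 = (v - 4)*(v - 2)^2*(v + 2)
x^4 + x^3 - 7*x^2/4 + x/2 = x*(x - 1/2)^2*(x + 2)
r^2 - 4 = (r - 2)*(r + 2)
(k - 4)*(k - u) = k^2 - k*u - 4*k + 4*u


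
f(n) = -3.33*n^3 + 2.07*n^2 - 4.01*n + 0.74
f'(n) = -9.99*n^2 + 4.14*n - 4.01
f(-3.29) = 154.92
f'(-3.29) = -125.76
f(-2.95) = 116.07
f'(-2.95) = -103.16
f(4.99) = -381.48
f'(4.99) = -232.10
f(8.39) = -1853.86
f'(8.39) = -672.49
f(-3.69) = 211.03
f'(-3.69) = -155.31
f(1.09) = -5.48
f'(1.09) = -11.37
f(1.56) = -13.12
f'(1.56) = -21.86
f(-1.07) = 11.48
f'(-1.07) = -19.88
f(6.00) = -668.08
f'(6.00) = -338.81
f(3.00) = -82.57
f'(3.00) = -81.50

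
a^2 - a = a*(a - 1)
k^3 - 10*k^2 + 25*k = k*(k - 5)^2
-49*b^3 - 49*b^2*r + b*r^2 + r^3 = (-7*b + r)*(b + r)*(7*b + r)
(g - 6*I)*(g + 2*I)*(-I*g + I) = -I*g^3 - 4*g^2 + I*g^2 + 4*g - 12*I*g + 12*I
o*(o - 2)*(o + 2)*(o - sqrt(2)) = o^4 - sqrt(2)*o^3 - 4*o^2 + 4*sqrt(2)*o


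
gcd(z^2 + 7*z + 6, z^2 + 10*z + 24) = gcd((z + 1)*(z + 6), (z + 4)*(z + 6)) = z + 6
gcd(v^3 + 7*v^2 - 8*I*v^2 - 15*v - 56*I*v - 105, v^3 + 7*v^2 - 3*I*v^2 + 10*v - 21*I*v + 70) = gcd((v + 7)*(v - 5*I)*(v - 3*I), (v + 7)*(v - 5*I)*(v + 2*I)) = v^2 + v*(7 - 5*I) - 35*I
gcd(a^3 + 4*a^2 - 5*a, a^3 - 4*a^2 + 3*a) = a^2 - a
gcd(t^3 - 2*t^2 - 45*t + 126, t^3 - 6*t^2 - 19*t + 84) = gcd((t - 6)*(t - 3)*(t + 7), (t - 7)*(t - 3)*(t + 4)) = t - 3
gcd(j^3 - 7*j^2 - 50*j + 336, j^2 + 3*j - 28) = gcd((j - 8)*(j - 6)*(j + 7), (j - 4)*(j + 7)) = j + 7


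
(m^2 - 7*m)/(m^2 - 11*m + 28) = m/(m - 4)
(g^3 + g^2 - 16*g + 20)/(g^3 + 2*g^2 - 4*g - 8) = (g^2 + 3*g - 10)/(g^2 + 4*g + 4)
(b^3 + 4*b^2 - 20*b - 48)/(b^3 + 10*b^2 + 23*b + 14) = (b^2 + 2*b - 24)/(b^2 + 8*b + 7)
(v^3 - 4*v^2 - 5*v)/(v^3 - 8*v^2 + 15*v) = (v + 1)/(v - 3)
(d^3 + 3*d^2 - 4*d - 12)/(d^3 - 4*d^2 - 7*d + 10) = (d^2 + d - 6)/(d^2 - 6*d + 5)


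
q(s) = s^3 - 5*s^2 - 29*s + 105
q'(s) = 3*s^2 - 10*s - 29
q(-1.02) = 128.32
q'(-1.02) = -15.68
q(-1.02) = 128.32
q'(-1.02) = -15.68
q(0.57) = 87.03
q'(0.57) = -33.73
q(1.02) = 71.28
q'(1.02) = -36.08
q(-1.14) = 130.08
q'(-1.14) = -13.70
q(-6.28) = -157.75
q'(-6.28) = 152.12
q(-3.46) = 104.06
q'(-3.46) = 41.51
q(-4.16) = 67.12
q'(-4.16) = 64.52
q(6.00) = -33.00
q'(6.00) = 19.00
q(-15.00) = -3960.00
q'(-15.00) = 796.00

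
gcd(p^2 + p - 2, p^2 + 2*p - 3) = p - 1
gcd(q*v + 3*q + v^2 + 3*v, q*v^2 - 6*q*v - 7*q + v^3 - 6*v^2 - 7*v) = q + v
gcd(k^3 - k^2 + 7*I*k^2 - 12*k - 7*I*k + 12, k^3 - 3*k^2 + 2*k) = k - 1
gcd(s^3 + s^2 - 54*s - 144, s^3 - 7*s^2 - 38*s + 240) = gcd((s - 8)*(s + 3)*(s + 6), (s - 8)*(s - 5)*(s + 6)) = s^2 - 2*s - 48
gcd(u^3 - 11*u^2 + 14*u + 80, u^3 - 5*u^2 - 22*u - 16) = u^2 - 6*u - 16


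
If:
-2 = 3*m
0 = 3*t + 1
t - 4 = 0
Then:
No Solution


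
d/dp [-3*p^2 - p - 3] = -6*p - 1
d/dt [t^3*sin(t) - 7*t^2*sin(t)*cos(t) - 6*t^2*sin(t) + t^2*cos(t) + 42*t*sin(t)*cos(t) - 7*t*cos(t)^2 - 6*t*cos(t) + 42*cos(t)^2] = t^3*cos(t) + 2*t^2*sin(t) - 6*t^2*cos(t) - 7*t^2*cos(2*t) - 6*t*sin(t) + 2*t*cos(t) + 42*t*cos(2*t) - 21*sin(2*t) - 6*cos(t) - 7*cos(2*t)/2 - 7/2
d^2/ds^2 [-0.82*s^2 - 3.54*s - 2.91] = -1.64000000000000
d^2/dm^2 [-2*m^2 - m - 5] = -4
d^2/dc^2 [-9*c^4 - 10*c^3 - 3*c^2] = -108*c^2 - 60*c - 6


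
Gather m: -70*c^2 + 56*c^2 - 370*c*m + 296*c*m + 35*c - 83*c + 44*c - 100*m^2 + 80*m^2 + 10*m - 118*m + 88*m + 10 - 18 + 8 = -14*c^2 - 4*c - 20*m^2 + m*(-74*c - 20)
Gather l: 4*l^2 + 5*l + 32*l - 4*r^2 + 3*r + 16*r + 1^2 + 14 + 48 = 4*l^2 + 37*l - 4*r^2 + 19*r + 63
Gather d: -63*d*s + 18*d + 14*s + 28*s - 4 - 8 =d*(18 - 63*s) + 42*s - 12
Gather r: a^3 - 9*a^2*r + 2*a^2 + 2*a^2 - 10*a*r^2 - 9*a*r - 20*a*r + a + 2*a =a^3 + 4*a^2 - 10*a*r^2 + 3*a + r*(-9*a^2 - 29*a)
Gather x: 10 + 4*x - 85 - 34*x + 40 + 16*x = -14*x - 35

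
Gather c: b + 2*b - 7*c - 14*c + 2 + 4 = 3*b - 21*c + 6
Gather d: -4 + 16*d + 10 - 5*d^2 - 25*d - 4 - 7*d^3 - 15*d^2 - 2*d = -7*d^3 - 20*d^2 - 11*d + 2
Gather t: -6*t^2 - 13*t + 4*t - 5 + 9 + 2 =-6*t^2 - 9*t + 6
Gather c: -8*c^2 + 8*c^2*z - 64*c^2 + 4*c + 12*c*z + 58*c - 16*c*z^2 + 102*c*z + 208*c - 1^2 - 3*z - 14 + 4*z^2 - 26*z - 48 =c^2*(8*z - 72) + c*(-16*z^2 + 114*z + 270) + 4*z^2 - 29*z - 63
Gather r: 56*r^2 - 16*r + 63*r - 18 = 56*r^2 + 47*r - 18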